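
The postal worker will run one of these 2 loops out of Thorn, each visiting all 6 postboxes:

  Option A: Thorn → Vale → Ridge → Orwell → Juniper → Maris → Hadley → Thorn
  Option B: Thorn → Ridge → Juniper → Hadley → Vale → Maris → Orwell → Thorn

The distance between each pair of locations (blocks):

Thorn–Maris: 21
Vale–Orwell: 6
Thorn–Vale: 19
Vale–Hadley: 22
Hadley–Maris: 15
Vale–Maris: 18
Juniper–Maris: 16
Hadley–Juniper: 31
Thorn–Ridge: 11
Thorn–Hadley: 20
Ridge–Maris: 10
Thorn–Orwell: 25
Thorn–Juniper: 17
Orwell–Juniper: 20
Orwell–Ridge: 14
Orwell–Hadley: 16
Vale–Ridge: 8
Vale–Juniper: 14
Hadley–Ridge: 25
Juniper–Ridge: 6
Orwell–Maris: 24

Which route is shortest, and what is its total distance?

112 blocks — Option A is the shortest.

Option A: 19 + 8 + 14 + 20 + 16 + 15 + 20 = 112
Option B: 11 + 6 + 31 + 22 + 18 + 24 + 25 = 137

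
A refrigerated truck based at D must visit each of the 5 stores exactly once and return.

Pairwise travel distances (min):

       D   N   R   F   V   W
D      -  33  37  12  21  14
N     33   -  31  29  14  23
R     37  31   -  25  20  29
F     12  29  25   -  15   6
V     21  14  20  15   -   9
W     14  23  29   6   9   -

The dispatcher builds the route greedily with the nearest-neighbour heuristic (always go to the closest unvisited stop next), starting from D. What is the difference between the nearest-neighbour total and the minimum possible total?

The nearest-neighbour route is 4 min longer than optimal.

D: F=12, W=14, V=21, N=33, R=37 ⇒ F
F: W=6, V=15, R=25, N=29 ⇒ W
W: V=9, N=23, R=29 ⇒ V
V: N=14, R=20 ⇒ N
N: R=31 ⇒ R
NN route D → F → W → V → N → R → D costs 109.
Optimal: D → F → R → N → V → W → D costs 105 (by enumerating all 60 distinct tours).
Excess = 109 − 105 = 4.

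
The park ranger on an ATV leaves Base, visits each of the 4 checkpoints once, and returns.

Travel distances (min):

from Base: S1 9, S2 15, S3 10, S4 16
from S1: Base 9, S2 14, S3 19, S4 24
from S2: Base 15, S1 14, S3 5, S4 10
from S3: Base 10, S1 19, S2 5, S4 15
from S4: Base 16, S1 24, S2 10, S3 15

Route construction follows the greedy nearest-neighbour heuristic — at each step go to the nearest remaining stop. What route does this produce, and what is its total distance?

From Base: distances to unvisited — S1=9, S3=10, S2=15, S4=16. Nearest is S1 (9).
From S1: distances to unvisited — S2=14, S3=19, S4=24. Nearest is S2 (14).
From S2: distances to unvisited — S3=5, S4=10. Nearest is S3 (5).
From S3: distances to unvisited — S4=15. Nearest is S4 (15).
Return S4→Base: 16.
Total = 9 + 14 + 5 + 15 + 16 = 59.

Nearest-neighbour total = 59 min; route Base → S1 → S2 → S3 → S4 → Base.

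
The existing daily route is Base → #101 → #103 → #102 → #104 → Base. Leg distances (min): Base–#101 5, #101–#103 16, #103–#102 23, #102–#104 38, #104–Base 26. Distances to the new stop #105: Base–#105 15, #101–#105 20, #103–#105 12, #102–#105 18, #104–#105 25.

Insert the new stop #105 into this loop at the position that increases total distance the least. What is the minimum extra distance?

Adding 5 min by placing #105 on the #102–#104 leg.

Insertion cost between consecutive stops i–j is d(i,#105) + d(#105,j) − d(i,j):
  between Base and #101: 15 + 20 − 5 = 30
  between #101 and #103: 20 + 12 − 16 = 16
  between #103 and #102: 12 + 18 − 23 = 7
  between #102 and #104: 18 + 25 − 38 = 5
  between #104 and Base: 25 + 15 − 26 = 14
Cheapest insertion is between #102 and #104, adding 5.
New total = 108 + 5 = 113.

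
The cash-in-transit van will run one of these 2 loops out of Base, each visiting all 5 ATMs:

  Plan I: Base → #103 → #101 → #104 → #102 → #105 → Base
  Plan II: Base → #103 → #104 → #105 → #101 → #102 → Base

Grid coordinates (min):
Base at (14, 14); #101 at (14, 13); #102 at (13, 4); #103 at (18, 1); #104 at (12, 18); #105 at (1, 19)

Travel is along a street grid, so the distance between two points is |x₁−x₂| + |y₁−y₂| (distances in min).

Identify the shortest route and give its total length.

92 min — Plan II is the shortest.

Plan I: 17 + 16 + 7 + 15 + 27 + 18 = 100
Plan II: 17 + 23 + 12 + 19 + 10 + 11 = 92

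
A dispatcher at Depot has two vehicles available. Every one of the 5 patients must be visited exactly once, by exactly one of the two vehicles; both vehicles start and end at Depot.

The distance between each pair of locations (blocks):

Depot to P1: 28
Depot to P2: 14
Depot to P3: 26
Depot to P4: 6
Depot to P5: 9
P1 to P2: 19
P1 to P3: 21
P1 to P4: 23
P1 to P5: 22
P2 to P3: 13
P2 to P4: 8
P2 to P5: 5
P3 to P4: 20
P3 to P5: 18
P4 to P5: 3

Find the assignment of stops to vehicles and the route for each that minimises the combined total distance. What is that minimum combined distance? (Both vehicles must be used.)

There are 2^4 − 1 = 15 ways to divide the 5 stops into two non-empty groups. For each, the best each vehicle can do is its own shortest tour through its group:
  {P1} + {P2, P3, P4, P5}: 56 + 53 = 109
  {P2} + {P1, P3, P4, P5}: 28 + 76 = 104
  {P1, P2} + {P3, P4, P5}: 61 + 53 = 114
  {P3} + {P1, P2, P4, P5}: 52 + 61 = 113
  {P1, P3} + {P2, P4, P5}: 75 + 28 = 103
  {P2, P3} + {P1, P4, P5}: 53 + 59 = 112
  … (15 splits in total)
  {P4} + {P1, P2, P3, P5}: 12 + 76 = 88  ← best
Best: vehicle 1 Depot → P4 → Depot = 12; vehicle 2 Depot → P1 → P3 → P2 → P5 → Depot = 76; combined 88.

Minimum combined distance: 88 blocks.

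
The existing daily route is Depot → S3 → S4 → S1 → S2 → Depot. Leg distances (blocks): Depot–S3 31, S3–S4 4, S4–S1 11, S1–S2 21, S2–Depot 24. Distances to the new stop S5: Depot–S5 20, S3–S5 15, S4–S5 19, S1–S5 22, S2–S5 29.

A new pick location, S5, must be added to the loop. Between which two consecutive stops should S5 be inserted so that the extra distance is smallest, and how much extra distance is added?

Insertion cost between consecutive stops i–j is d(i,S5) + d(S5,j) − d(i,j):
  between Depot and S3: 20 + 15 − 31 = 4
  between S3 and S4: 15 + 19 − 4 = 30
  between S4 and S1: 19 + 22 − 11 = 30
  between S1 and S2: 22 + 29 − 21 = 30
  between S2 and Depot: 29 + 20 − 24 = 25
Cheapest insertion is between Depot and S3, adding 4.
New total = 91 + 4 = 95.

Adding 4 blocks by placing S5 on the Depot–S3 leg.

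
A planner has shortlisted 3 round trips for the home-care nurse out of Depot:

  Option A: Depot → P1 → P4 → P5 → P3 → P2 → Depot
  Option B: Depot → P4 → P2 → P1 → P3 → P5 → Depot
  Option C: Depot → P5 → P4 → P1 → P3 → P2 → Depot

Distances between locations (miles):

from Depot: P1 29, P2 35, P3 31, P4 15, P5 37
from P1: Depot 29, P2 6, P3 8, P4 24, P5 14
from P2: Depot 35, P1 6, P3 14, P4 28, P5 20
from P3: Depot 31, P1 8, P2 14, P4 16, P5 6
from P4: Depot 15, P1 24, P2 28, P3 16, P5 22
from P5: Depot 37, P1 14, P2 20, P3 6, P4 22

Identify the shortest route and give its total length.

Shortest is Option B, total 100 miles.

Option A: 29 + 24 + 22 + 6 + 14 + 35 = 130
Option B: 15 + 28 + 6 + 8 + 6 + 37 = 100
Option C: 37 + 22 + 24 + 8 + 14 + 35 = 140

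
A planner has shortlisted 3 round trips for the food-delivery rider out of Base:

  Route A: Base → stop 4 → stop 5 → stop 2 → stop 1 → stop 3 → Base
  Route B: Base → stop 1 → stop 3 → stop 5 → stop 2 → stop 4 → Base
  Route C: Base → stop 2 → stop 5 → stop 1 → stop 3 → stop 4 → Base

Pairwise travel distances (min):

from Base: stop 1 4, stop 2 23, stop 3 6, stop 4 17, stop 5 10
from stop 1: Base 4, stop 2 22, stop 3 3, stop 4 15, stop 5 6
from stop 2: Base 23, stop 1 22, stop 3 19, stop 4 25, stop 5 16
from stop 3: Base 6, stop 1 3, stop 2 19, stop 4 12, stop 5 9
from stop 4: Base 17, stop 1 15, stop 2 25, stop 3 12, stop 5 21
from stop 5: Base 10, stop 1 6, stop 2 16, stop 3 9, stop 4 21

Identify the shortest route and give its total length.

74 min — Route B is the shortest.

Route A: 17 + 21 + 16 + 22 + 3 + 6 = 85
Route B: 4 + 3 + 9 + 16 + 25 + 17 = 74
Route C: 23 + 16 + 6 + 3 + 12 + 17 = 77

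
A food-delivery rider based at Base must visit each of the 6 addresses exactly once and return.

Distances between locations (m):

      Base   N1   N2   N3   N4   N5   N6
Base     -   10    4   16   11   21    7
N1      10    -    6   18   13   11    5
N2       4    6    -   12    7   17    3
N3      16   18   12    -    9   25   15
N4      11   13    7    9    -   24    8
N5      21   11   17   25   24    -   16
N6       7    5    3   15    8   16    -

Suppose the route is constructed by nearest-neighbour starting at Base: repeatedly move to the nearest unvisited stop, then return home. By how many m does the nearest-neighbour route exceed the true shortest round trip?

4 m longer than the optimal tour.

From Base: N2=4, N6=7, N1=10, N4=11, N3=16, N5=21 → choose N2 (4).
From N2: N6=3, N1=6, N4=7, N3=12, N5=17 → choose N6 (3).
From N6: N1=5, N4=8, N3=15, N5=16 → choose N1 (5).
From N1: N5=11, N4=13, N3=18 → choose N5 (11).
From N5: N4=24, N3=25 → choose N4 (24).
From N4: N3=9 → choose N3 (9).
NN route Base → N2 → N6 → N1 → N5 → N4 → N3 → Base costs 72.
Optimal: Base → N2 → N4 → N3 → N5 → N1 → N6 → Base costs 68 (by enumerating all 360 distinct tours).
Excess = 72 − 68 = 4.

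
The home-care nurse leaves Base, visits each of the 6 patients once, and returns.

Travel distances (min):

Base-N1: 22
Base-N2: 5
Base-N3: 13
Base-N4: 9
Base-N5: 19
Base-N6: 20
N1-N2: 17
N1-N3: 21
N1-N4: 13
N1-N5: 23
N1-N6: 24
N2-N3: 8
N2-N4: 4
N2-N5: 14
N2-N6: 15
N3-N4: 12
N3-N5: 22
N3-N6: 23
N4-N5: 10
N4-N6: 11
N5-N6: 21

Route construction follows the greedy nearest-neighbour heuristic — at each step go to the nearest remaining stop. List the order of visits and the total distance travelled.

At Base the remaining stops are N2 5, N4 9, N3 13, N5 19, N6 20, N1 22; go to N2.
At N2 the remaining stops are N4 4, N3 8, N5 14, N6 15, N1 17; go to N4.
At N4 the remaining stops are N5 10, N6 11, N3 12, N1 13; go to N5.
At N5 the remaining stops are N6 21, N3 22, N1 23; go to N6.
At N6 the remaining stops are N3 23, N1 24; go to N3.
At N3 the remaining stops are N1 21; go to N1.
Return N1→Base: 22.
Total = 5 + 4 + 10 + 21 + 23 + 21 + 22 = 106.

Nearest-neighbour total = 106 min; route Base → N2 → N4 → N5 → N6 → N3 → N1 → Base.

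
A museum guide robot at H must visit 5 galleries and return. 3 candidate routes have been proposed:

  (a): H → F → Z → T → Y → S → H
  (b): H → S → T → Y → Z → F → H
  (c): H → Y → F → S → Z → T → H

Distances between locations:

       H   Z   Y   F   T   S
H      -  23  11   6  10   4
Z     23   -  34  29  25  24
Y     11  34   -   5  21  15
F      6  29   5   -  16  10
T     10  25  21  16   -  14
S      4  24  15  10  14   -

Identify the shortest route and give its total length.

(a): 6 + 29 + 25 + 21 + 15 + 4 = 100
(b): 4 + 14 + 21 + 34 + 29 + 6 = 108
(c): 11 + 5 + 10 + 24 + 25 + 10 = 85

85 — (c) is the shortest.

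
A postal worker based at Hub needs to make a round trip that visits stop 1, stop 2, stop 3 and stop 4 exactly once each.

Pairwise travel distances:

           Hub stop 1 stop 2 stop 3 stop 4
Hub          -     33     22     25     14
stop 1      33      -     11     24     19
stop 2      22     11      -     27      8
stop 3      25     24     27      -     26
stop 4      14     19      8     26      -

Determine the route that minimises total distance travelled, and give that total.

There are 12 distinct closed tours to check (reversals are equivalent).
Hub→stop 1→stop 2→stop 3→stop 4→Hub: 33+11+27+26+14 = 111
Hub→stop 1→stop 2→stop 4→stop 3→Hub: 33+11+8+26+25 = 103
Hub→stop 1→stop 3→stop 2→stop 4→Hub: 33+24+27+8+14 = 106
Hub→stop 1→stop 3→stop 4→stop 2→Hub: 33+24+26+8+22 = 113
Hub→stop 1→stop 4→stop 2→stop 3→Hub: 33+19+8+27+25 = 112
Hub→stop 1→stop 4→stop 3→stop 2→Hub: 33+19+26+27+22 = 127
Hub→stop 2→stop 1→stop 3→stop 4→Hub: 22+11+24+26+14 = 97
Hub→stop 2→stop 1→stop 4→stop 3→Hub: 22+11+19+26+25 = 103
Hub→stop 2→stop 3→stop 1→stop 4→Hub: 22+27+24+19+14 = 106
Hub→stop 2→stop 4→stop 1→stop 3→Hub: 22+8+19+24+25 = 98
Hub→stop 3→stop 1→stop 2→stop 4→Hub: 25+24+11+8+14 = 82
Hub→stop 3→stop 2→stop 1→stop 4→Hub: 25+27+11+19+14 = 96
The minimum is 82.
One optimal route: Hub → stop 3 → stop 1 → stop 2 → stop 4 → Hub (or its reverse).

Minimum total distance: 82.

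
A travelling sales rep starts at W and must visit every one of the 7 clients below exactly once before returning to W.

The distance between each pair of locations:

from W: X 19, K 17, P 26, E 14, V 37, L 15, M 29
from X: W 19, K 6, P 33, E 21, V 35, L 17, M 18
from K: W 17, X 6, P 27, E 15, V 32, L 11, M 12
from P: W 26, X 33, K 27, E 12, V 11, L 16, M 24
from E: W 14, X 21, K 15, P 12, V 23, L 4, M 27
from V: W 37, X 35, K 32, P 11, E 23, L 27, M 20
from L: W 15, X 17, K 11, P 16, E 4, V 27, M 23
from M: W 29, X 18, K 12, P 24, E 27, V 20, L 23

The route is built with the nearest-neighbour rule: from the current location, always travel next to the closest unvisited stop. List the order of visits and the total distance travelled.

Nearest-neighbour total = 110; route W → E → L → K → X → M → V → P → W.

At W the remaining stops are E 14, L 15, K 17, X 19, P 26, M 29, V 37; go to E.
At E the remaining stops are L 4, P 12, K 15, X 21, V 23, M 27; go to L.
At L the remaining stops are K 11, P 16, X 17, M 23, V 27; go to K.
At K the remaining stops are X 6, M 12, P 27, V 32; go to X.
At X the remaining stops are M 18, P 33, V 35; go to M.
At M the remaining stops are V 20, P 24; go to V.
At V the remaining stops are P 11; go to P.
Return P→W: 26.
Total = 14 + 4 + 11 + 6 + 18 + 20 + 11 + 26 = 110.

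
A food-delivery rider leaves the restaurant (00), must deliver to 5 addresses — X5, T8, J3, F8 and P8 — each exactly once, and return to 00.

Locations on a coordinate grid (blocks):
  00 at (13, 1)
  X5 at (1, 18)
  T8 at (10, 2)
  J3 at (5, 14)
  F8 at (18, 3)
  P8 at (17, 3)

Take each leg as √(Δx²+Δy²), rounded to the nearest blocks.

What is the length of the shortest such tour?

00 → X5 → T8 → J3 → F8 → P8 → 00: 21+18+13+17+1+4 = 74
00 → X5 → T8 → J3 → P8 → F8 → 00: 21+18+13+16+1+5 = 74
00 → X5 → T8 → F8 → J3 → P8 → 00: 21+18+8+17+16+4 = 84
00 → X5 → T8 → F8 → P8 → J3 → 00: 21+18+8+1+16+15 = 79
00 → X5 → T8 → P8 → J3 → F8 → 00: 21+18+7+16+17+5 = 84
00 → X5 → T8 → P8 → F8 → J3 → 00: 21+18+7+1+17+15 = 79
00 → X5 → J3 → T8 → F8 → P8 → 00: 21+6+13+8+1+4 = 53
00 → X5 → J3 → T8 → P8 → F8 → 00: 21+6+13+7+1+5 = 53
00 → X5 → J3 → F8 → T8 → P8 → 00: 21+6+17+8+7+4 = 63
00 → X5 → J3 → F8 → P8 → T8 → 00: 21+6+17+1+7+3 = 55
00 → X5 → J3 → P8 → T8 → F8 → 00: 21+6+16+7+8+5 = 63
00 → X5 → J3 → P8 → F8 → T8 → 00: 21+6+16+1+8+3 = 55
00 → X5 → F8 → T8 → J3 → P8 → 00: 21+23+8+13+16+4 = 85
00 → X5 → F8 → T8 → P8 → J3 → 00: 21+23+8+7+16+15 = 90
… (46 more)
00 → T8 → X5 → J3 → F8 → P8 → 00: 3+18+6+17+1+4 = 49  ← best
The minimum is 49.
One optimal route: 00 → T8 → X5 → J3 → F8 → P8 → 00 (or its reverse).

Shortest round trip = 49 blocks.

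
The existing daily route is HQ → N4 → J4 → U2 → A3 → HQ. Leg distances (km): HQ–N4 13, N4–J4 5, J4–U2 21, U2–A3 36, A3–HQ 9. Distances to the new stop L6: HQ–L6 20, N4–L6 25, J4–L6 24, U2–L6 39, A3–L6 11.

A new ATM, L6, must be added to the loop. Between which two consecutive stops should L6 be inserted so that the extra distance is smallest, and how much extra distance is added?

Insertion cost between consecutive stops i–j is d(i,L6) + d(L6,j) − d(i,j):
  between HQ and N4: 20 + 25 − 13 = 32
  between N4 and J4: 25 + 24 − 5 = 44
  between J4 and U2: 24 + 39 − 21 = 42
  between U2 and A3: 39 + 11 − 36 = 14
  between A3 and HQ: 11 + 20 − 9 = 22
Cheapest insertion is between U2 and A3, adding 14.
New total = 84 + 14 = 98.

Adding 14 km by placing L6 on the U2–A3 leg.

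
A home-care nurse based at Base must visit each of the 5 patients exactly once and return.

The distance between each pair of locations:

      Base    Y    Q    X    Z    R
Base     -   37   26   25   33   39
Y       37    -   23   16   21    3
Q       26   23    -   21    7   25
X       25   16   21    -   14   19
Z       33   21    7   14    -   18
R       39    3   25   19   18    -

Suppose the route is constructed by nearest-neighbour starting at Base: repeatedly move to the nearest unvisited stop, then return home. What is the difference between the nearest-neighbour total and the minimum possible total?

Base: X=25, Q=26, Z=33, Y=37, R=39 ⇒ X
X: Z=14, Y=16, R=19, Q=21 ⇒ Z
Z: Q=7, R=18, Y=21 ⇒ Q
Q: Y=23, R=25 ⇒ Y
Y: R=3 ⇒ R
NN route Base → X → Z → Q → Y → R → Base costs 111.
Optimal: Base → Q → Z → R → Y → X → Base costs 95 (by enumerating all 60 distinct tours).
Excess = 111 − 95 = 16.

The nearest-neighbour route is 16 longer than optimal.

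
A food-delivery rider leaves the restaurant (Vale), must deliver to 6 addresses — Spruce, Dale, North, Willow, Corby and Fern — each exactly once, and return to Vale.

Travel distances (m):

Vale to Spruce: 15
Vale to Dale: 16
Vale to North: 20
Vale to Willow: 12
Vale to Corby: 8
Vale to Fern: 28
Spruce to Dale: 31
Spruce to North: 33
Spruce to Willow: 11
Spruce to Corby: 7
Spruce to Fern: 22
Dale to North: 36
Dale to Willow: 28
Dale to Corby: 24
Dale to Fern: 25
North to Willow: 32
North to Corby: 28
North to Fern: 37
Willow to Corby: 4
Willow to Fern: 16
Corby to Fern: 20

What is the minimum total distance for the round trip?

Shortest round trip = 121 m.

There are 360 distinct closed tours to check (reversals are equivalent).
Vale→Spruce→Dale→North→Willow→Corby→Fern→Vale: 15+31+36+32+4+20+28 = 166
Vale→Spruce→Dale→North→Willow→Fern→Corby→Vale: 15+31+36+32+16+20+8 = 158
Vale→Spruce→Dale→North→Corby→Willow→Fern→Vale: 15+31+36+28+4+16+28 = 158
Vale→Spruce→Dale→North→Corby→Fern→Willow→Vale: 15+31+36+28+20+16+12 = 158
Vale→Spruce→Dale→North→Fern→Willow→Corby→Vale: 15+31+36+37+16+4+8 = 147
Vale→Spruce→Dale→North→Fern→Corby→Willow→Vale: 15+31+36+37+20+4+12 = 155
Vale→Spruce→Dale→Willow→North→Corby→Fern→Vale: 15+31+28+32+28+20+28 = 182
Vale→Spruce→Dale→Willow→North→Fern→Corby→Vale: 15+31+28+32+37+20+8 = 171
… (352 more)
Vale→Dale→Fern→Willow→Corby→Spruce→North→Vale: 16+25+16+4+7+33+20 = 121  ← best
The minimum is 121.
One optimal route: Vale → Dale → Fern → Willow → Corby → Spruce → North → Vale (or its reverse).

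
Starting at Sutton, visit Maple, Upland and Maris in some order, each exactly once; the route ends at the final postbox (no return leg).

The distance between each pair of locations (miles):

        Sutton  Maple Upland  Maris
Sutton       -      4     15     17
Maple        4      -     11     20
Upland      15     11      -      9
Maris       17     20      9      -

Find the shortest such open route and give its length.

Shortest open route: 24 miles.

There are 3! = 6 possible orderings.
Sutton → Maple → Upland → Maris: 4+11+9 = 24
Sutton → Maple → Maris → Upland: 4+20+9 = 33
Sutton → Upland → Maple → Maris: 15+11+20 = 46
Sutton → Upland → Maris → Maple: 15+9+20 = 44
Sutton → Maris → Maple → Upland: 17+20+11 = 48
Sutton → Maris → Upland → Maple: 17+9+11 = 37
The minimum is 24.
One shortest path: Sutton → Maple → Upland → Maris.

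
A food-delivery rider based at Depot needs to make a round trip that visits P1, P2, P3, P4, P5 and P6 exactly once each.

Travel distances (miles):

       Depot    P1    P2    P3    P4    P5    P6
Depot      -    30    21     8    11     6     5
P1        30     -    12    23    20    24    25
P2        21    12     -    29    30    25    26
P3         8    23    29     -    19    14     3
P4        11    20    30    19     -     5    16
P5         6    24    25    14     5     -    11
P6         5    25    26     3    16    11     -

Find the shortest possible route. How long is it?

There are 360 distinct closed tours to check (reversals are equivalent).
Depot-P1-P2-P3-P4-P5-P6-Depot: 30+12+29+19+5+11+5 = 111
Depot-P1-P2-P3-P4-P6-P5-Depot: 30+12+29+19+16+11+6 = 123
Depot-P1-P2-P3-P5-P4-P6-Depot: 30+12+29+14+5+16+5 = 111
Depot-P1-P2-P3-P5-P6-P4-Depot: 30+12+29+14+11+16+11 = 123
Depot-P1-P2-P3-P6-P4-P5-Depot: 30+12+29+3+16+5+6 = 101
Depot-P1-P2-P3-P6-P5-P4-Depot: 30+12+29+3+11+5+11 = 101
Depot-P1-P2-P4-P3-P5-P6-Depot: 30+12+30+19+14+11+5 = 121
Depot-P1-P2-P4-P3-P6-P5-Depot: 30+12+30+19+3+11+6 = 111
… (352 more)
Depot-P2-P1-P4-P5-P3-P6-Depot: 21+12+20+5+14+3+5 = 80  ← best
The minimum is 80.
One optimal route: Depot → P2 → P1 → P4 → P5 → P3 → P6 → Depot (or its reverse).

80 miles — the shortest possible round trip.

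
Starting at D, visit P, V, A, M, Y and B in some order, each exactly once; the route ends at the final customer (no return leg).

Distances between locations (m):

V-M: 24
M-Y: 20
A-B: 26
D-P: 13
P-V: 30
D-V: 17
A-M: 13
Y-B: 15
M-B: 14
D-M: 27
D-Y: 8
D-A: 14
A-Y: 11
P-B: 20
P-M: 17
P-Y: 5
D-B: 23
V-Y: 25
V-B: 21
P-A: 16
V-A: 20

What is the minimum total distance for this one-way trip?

Shortest open route: 77 m.

There are 6! = 720 possible orderings.
D→P→V→A→M→Y→B: 13+30+20+13+20+15 = 111
D→P→V→A→M→B→Y: 13+30+20+13+14+15 = 105
D→P→V→A→Y→M→B: 13+30+20+11+20+14 = 108
D→P→V→A→Y→B→M: 13+30+20+11+15+14 = 103
D→P→V→A→B→M→Y: 13+30+20+26+14+20 = 123
D→P→V→A→B→Y→M: 13+30+20+26+15+20 = 124
D→P→V→M→A→Y→B: 13+30+24+13+11+15 = 106
D→P→V→M→A→B→Y: 13+30+24+13+26+15 = 121
… (712 more)
D→P→Y→A→M→B→V: 13+5+11+13+14+21 = 77  ← best
The minimum is 77.
One shortest path: D → P → Y → A → M → B → V.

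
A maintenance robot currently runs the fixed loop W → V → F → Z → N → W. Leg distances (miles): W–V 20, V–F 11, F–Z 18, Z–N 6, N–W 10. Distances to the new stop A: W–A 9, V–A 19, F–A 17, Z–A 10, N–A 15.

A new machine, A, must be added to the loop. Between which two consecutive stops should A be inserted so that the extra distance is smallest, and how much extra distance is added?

+8 miles — insert A between W and V.

Insertion cost between consecutive stops i–j is d(i,A) + d(A,j) − d(i,j):
  between W and V: 9 + 19 − 20 = 8
  between V and F: 19 + 17 − 11 = 25
  between F and Z: 17 + 10 − 18 = 9
  between Z and N: 10 + 15 − 6 = 19
  between N and W: 15 + 9 − 10 = 14
Cheapest insertion is between W and V, adding 8.
New total = 65 + 8 = 73.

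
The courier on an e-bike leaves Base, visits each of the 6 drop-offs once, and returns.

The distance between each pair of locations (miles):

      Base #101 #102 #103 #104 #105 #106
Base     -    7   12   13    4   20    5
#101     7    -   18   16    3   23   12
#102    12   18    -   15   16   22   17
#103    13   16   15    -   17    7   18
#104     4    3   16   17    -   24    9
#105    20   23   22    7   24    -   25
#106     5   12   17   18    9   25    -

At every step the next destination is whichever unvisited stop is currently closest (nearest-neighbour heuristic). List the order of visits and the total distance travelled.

Base → [#104:4 / #106:5 / #101:7 / #102:12 / #103:13 / #105:20] → #104 (4)
#104 → [#101:3 / #106:9 / #102:16 / #103:17 / #105:24] → #101 (3)
#101 → [#106:12 / #103:16 / #102:18 / #105:23] → #106 (12)
#106 → [#102:17 / #103:18 / #105:25] → #102 (17)
#102 → [#103:15 / #105:22] → #103 (15)
#103 → [#105:7] → #105 (7)
Return #105→Base: 20.
Total = 4 + 3 + 12 + 17 + 15 + 7 + 20 = 78.

Total distance 78 miles via the nearest-neighbour route Base → #104 → #101 → #106 → #102 → #103 → #105 → Base.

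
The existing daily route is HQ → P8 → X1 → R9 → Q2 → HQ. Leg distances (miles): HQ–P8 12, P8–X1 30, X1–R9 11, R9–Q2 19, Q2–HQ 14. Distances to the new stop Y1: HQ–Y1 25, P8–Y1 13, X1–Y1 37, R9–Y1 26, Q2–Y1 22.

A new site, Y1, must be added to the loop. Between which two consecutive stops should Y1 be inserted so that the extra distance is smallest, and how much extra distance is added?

Adding 20 miles by placing Y1 on the P8–X1 leg.

Insertion cost between consecutive stops i–j is d(i,Y1) + d(Y1,j) − d(i,j):
  between HQ and P8: 25 + 13 − 12 = 26
  between P8 and X1: 13 + 37 − 30 = 20
  between X1 and R9: 37 + 26 − 11 = 52
  between R9 and Q2: 26 + 22 − 19 = 29
  between Q2 and HQ: 22 + 25 − 14 = 33
Cheapest insertion is between P8 and X1, adding 20.
New total = 86 + 20 = 106.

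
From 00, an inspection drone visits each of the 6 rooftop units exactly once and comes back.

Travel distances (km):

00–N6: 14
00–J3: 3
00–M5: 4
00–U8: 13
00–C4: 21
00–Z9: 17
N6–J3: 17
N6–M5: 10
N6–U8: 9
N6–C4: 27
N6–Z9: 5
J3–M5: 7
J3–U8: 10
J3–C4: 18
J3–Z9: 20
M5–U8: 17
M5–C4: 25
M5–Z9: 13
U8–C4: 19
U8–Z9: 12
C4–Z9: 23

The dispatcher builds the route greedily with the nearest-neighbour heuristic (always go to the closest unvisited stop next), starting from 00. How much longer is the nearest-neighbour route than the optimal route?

6 km longer than the optimal tour.

From 00: J3=3, M5=4, U8=13, N6=14, Z9=17, C4=21 → choose J3 (3).
From J3: M5=7, U8=10, N6=17, C4=18, Z9=20 → choose M5 (7).
From M5: N6=10, Z9=13, U8=17, C4=25 → choose N6 (10).
From N6: Z9=5, U8=9, C4=27 → choose Z9 (5).
From Z9: U8=12, C4=23 → choose U8 (12).
From U8: C4=19 → choose C4 (19).
NN route 00 → J3 → M5 → N6 → Z9 → U8 → C4 → 00 costs 77.
Optimal: 00 → J3 → C4 → U8 → N6 → Z9 → M5 → 00 costs 71 (by enumerating all 360 distinct tours).
Excess = 77 − 71 = 6.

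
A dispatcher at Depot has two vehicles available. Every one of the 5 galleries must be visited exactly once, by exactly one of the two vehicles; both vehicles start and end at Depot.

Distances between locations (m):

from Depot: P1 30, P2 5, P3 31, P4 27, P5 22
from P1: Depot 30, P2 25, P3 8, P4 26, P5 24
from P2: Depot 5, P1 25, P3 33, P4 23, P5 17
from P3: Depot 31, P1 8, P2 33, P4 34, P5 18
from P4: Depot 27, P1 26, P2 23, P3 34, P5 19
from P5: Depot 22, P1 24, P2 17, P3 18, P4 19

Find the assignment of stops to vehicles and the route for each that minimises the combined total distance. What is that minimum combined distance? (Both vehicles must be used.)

There are 2^4 − 1 = 15 ways to divide the 5 stops into two non-empty groups. For each, the best each vehicle can do is its own shortest tour through its group:
  {P1} + {P2, P3, P4, P5}: 60 + 96 = 156
  {P2} + {P1, P3, P4, P5}: 10 + 101 = 111
  {P1, P2} + {P3, P4, P5}: 60 + 95 = 155
  {P3} + {P1, P2, P4, P5}: 62 + 97 = 159
  {P1, P3} + {P2, P4, P5}: 69 + 68 = 137
  {P2, P3} + {P1, P4, P5}: 69 + 97 = 166
  … (15 splits in total)
Best: vehicle 1 Depot → P2 → Depot = 10; vehicle 2 Depot → P4 → P1 → P3 → P5 → Depot = 101; combined 111.

111 m — the smallest possible combined total.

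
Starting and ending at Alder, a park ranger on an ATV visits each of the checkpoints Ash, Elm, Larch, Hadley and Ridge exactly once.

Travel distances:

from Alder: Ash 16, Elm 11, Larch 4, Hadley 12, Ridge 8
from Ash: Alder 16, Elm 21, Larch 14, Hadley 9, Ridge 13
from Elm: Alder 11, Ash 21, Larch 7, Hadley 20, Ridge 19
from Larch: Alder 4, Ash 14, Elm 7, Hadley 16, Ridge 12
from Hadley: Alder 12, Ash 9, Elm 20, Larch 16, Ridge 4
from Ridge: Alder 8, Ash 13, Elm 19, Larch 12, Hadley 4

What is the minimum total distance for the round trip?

Minimum total distance: 53.

With 5 stops there are 5!/2 = 60 distinct round trips (a route and its reverse cost the same).
Alder → Ash → Elm → Larch → Hadley → Ridge → Alder: 16+21+7+16+4+8 = 72
Alder → Ash → Elm → Larch → Ridge → Hadley → Alder: 16+21+7+12+4+12 = 72
Alder → Ash → Elm → Hadley → Larch → Ridge → Alder: 16+21+20+16+12+8 = 93
Alder → Ash → Elm → Hadley → Ridge → Larch → Alder: 16+21+20+4+12+4 = 77
Alder → Ash → Elm → Ridge → Larch → Hadley → Alder: 16+21+19+12+16+12 = 96
Alder → Ash → Elm → Ridge → Hadley → Larch → Alder: 16+21+19+4+16+4 = 80
Alder → Ash → Larch → Elm → Hadley → Ridge → Alder: 16+14+7+20+4+8 = 69
Alder → Ash → Larch → Elm → Ridge → Hadley → Alder: 16+14+7+19+4+12 = 72
Alder → Ash → Larch → Hadley → Elm → Ridge → Alder: 16+14+16+20+19+8 = 93
Alder → Ash → Larch → Hadley → Ridge → Elm → Alder: 16+14+16+4+19+11 = 80
Alder → Ash → Larch → Ridge → Elm → Hadley → Alder: 16+14+12+19+20+12 = 93
Alder → Ash → Larch → Ridge → Hadley → Elm → Alder: 16+14+12+4+20+11 = 77
Alder → Ash → Hadley → Elm → Larch → Ridge → Alder: 16+9+20+7+12+8 = 72
Alder → Ash → Hadley → Elm → Ridge → Larch → Alder: 16+9+20+19+12+4 = 80
… (46 more)
Alder → Elm → Larch → Ash → Hadley → Ridge → Alder: 11+7+14+9+4+8 = 53  ← best
The minimum is 53.
One optimal route: Alder → Elm → Larch → Ash → Hadley → Ridge → Alder (or its reverse).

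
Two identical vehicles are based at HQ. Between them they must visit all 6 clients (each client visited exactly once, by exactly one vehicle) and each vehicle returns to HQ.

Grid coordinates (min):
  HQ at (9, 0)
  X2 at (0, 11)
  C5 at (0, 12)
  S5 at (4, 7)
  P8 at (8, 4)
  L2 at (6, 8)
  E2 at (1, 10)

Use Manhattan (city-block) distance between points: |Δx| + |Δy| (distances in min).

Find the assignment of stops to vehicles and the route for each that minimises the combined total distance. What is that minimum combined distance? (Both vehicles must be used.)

Minimum combined distance: 52 min.

Try each way of splitting the stops between the two vehicles (each non-empty) and, for each split, find the best tour for each vehicle:
  {X2} + {C5, S5, P8, L2, E2}: 40 + 42 = 82
  {C5} + {X2, S5, P8, L2, E2}: 42 + 40 = 82
  {X2, C5} + {S5, P8, L2, E2}: 42 + 36 = 78
  {S5} + {X2, C5, P8, L2, E2}: 24 + 42 = 66
  {X2, S5} + {C5, P8, L2, E2}: 40 + 42 = 82
  {C5, S5} + {X2, P8, L2, E2}: 42 + 40 = 82
  … (31 splits in total)
  {P8} + {X2, C5, S5, L2, E2}: 10 + 42 = 52  ← best
Best: vehicle 1 HQ → P8 → HQ = 10; vehicle 2 HQ → S5 → X2 → C5 → E2 → L2 → HQ = 42; combined 52.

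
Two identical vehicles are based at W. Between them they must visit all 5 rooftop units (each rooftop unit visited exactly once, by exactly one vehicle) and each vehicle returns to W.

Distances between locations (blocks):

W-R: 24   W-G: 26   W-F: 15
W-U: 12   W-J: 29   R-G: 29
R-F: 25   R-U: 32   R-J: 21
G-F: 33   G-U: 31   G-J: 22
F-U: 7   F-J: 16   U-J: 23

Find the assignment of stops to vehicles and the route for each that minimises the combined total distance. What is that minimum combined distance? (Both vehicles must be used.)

Try each way of splitting the stops between the two vehicles (each non-empty) and, for each split, find the best tour for each vehicle:
  {R} + {G, F, U, J}: 48 + 83 = 131
  {G} + {R, F, U, J}: 52 + 80 = 132
  {R, G} + {F, U, J}: 79 + 64 = 143
  {F} + {R, G, U, J}: 30 + 110 = 140
  {R, F} + {G, U, J}: 64 + 83 = 147
  {G, F} + {R, U, J}: 74 + 80 = 154
  … (15 splits in total)
  {F, U} + {R, G, J}: 34 + 93 = 127  ← best
Best: vehicle 1 W → F → U → W = 34; vehicle 2 W → R → J → G → W = 93; combined 127.

Minimum combined distance: 127 blocks.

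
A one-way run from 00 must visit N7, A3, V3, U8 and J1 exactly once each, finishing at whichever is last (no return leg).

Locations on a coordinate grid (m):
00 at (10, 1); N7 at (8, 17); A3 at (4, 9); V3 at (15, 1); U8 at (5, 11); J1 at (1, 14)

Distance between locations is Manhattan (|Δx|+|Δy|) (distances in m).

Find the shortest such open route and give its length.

There are 5! = 120 possible orderings.
00 → N7 → A3 → V3 → U8 → J1: 18+12+19+20+7 = 76
00 → N7 → A3 → V3 → J1 → U8: 18+12+19+27+7 = 83
00 → N7 → A3 → U8 → V3 → J1: 18+12+3+20+27 = 80
00 → N7 → A3 → U8 → J1 → V3: 18+12+3+7+27 = 67
00 → N7 → A3 → J1 → V3 → U8: 18+12+8+27+20 = 85
00 → N7 → A3 → J1 → U8 → V3: 18+12+8+7+20 = 65
00 → N7 → V3 → A3 → U8 → J1: 18+23+19+3+7 = 70
00 → N7 → V3 → A3 → J1 → U8: 18+23+19+8+7 = 75
00 → N7 → V3 → U8 → A3 → J1: 18+23+20+3+8 = 72
00 → N7 → V3 → U8 → J1 → A3: 18+23+20+7+8 = 76
00 → N7 → V3 → J1 → A3 → U8: 18+23+27+8+3 = 79
00 → N7 → V3 → J1 → U8 → A3: 18+23+27+7+3 = 78
00 → N7 → U8 → A3 → V3 → J1: 18+9+3+19+27 = 76
00 → N7 → U8 → A3 → J1 → V3: 18+9+3+8+27 = 65
… (106 more)
00 → V3 → A3 → U8 → J1 → N7: 5+19+3+7+10 = 44  ← best
The minimum is 44.
One shortest path: 00 → V3 → A3 → U8 → J1 → N7.

Shortest open route: 44 m.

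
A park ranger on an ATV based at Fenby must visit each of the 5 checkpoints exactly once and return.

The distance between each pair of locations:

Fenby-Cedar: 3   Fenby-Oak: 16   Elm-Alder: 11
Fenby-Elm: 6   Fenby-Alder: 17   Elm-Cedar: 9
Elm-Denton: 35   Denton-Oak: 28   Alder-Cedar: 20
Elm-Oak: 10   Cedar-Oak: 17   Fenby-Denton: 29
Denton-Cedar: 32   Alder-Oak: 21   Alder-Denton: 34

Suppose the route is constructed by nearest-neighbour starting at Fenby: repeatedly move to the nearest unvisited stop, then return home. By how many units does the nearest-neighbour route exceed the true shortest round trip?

7 longer than the optimal tour.

From Fenby: Cedar=3, Elm=6, Oak=16, Alder=17, Denton=29 → choose Cedar (3).
From Cedar: Elm=9, Oak=17, Alder=20, Denton=32 → choose Elm (9).
From Elm: Oak=10, Alder=11, Denton=35 → choose Oak (10).
From Oak: Alder=21, Denton=28 → choose Alder (21).
From Alder: Denton=34 → choose Denton (34).
NN route Fenby → Cedar → Elm → Oak → Alder → Denton → Fenby costs 106.
Optimal: Fenby → Elm → Alder → Denton → Oak → Cedar → Fenby costs 99 (by enumerating all 60 distinct tours).
Excess = 106 − 99 = 7.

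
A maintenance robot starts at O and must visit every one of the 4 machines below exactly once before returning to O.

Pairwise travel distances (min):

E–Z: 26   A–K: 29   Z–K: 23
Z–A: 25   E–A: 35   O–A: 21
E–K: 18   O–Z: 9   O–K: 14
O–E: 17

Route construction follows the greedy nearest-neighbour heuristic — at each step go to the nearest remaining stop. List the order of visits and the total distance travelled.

O → [Z:9 / K:14 / E:17 / A:21] → Z (9)
Z → [K:23 / A:25 / E:26] → K (23)
K → [E:18 / A:29] → E (18)
E → [A:35] → A (35)
Return A→O: 21.
Total = 9 + 23 + 18 + 35 + 21 = 106.

Nearest-neighbour total = 106 min; route O → Z → K → E → A → O.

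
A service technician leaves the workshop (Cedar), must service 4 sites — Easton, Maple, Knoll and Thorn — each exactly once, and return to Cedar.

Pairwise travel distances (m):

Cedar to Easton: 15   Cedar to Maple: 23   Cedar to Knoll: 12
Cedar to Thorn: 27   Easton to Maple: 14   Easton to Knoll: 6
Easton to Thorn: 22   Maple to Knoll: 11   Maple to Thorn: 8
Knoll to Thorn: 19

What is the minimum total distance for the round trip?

Cedar-Easton-Maple-Knoll-Thorn-Cedar: 15+14+11+19+27 = 86
Cedar-Easton-Maple-Thorn-Knoll-Cedar: 15+14+8+19+12 = 68
Cedar-Easton-Knoll-Maple-Thorn-Cedar: 15+6+11+8+27 = 67
Cedar-Easton-Knoll-Thorn-Maple-Cedar: 15+6+19+8+23 = 71
Cedar-Easton-Thorn-Maple-Knoll-Cedar: 15+22+8+11+12 = 68
Cedar-Easton-Thorn-Knoll-Maple-Cedar: 15+22+19+11+23 = 90
Cedar-Maple-Easton-Knoll-Thorn-Cedar: 23+14+6+19+27 = 89
Cedar-Maple-Easton-Thorn-Knoll-Cedar: 23+14+22+19+12 = 90
Cedar-Maple-Knoll-Easton-Thorn-Cedar: 23+11+6+22+27 = 89
Cedar-Maple-Thorn-Easton-Knoll-Cedar: 23+8+22+6+12 = 71
Cedar-Knoll-Easton-Maple-Thorn-Cedar: 12+6+14+8+27 = 67
Cedar-Knoll-Maple-Easton-Thorn-Cedar: 12+11+14+22+27 = 86
The minimum is 67.
One optimal route: Cedar → Easton → Knoll → Maple → Thorn → Cedar (or its reverse).

Shortest round trip = 67 m.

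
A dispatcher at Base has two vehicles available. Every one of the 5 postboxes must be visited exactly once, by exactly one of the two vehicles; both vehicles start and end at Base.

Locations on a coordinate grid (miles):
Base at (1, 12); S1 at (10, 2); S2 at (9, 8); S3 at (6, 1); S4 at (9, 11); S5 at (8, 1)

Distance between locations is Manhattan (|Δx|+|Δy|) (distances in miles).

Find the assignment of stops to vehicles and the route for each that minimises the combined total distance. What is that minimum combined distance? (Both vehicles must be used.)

Try each way of splitting the stops between the two vehicles (each non-empty) and, for each split, find the best tour for each vehicle:
  {S1} + {S2, S3, S4, S5}: 38 + 38 = 76
  {S2} + {S1, S3, S4, S5}: 24 + 40 = 64
  {S1, S2} + {S3, S4, S5}: 38 + 38 = 76
  {S3} + {S1, S2, S4, S5}: 32 + 40 = 72
  {S1, S3} + {S2, S4, S5}: 40 + 38 = 78
  {S2, S3} + {S1, S4, S5}: 38 + 40 = 78
  … (15 splits in total)
  {S4} + {S1, S2, S3, S5}: 18 + 40 = 58  ← best
Best: vehicle 1 Base → S4 → Base = 18; vehicle 2 Base → S2 → S1 → S5 → S3 → Base = 40; combined 58.

Minimum combined distance: 58 miles.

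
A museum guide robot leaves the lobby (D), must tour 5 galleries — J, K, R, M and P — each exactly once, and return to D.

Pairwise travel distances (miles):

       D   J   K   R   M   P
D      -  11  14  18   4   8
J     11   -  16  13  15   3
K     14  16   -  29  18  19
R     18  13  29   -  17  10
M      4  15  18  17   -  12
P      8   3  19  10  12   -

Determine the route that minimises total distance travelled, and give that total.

There are 60 distinct closed tours to check (reversals are equivalent).
D - J - K - R - M - P - D: 11+16+29+17+12+8 = 93
D - J - K - R - P - M - D: 11+16+29+10+12+4 = 82
D - J - K - M - R - P - D: 11+16+18+17+10+8 = 80
D - J - K - M - P - R - D: 11+16+18+12+10+18 = 85
D - J - K - P - R - M - D: 11+16+19+10+17+4 = 77
D - J - K - P - M - R - D: 11+16+19+12+17+18 = 93
D - J - R - K - M - P - D: 11+13+29+18+12+8 = 91
D - J - R - K - P - M - D: 11+13+29+19+12+4 = 88
D - J - R - M - K - P - D: 11+13+17+18+19+8 = 86
D - J - R - M - P - K - D: 11+13+17+12+19+14 = 86
D - J - R - P - K - M - D: 11+13+10+19+18+4 = 75
D - J - R - P - M - K - D: 11+13+10+12+18+14 = 78
D - J - M - K - R - P - D: 11+15+18+29+10+8 = 91
D - J - M - K - P - R - D: 11+15+18+19+10+18 = 91
… (46 more)
D - K - J - P - R - M - D: 14+16+3+10+17+4 = 64  ← best
The minimum is 64.
One optimal route: D → K → J → P → R → M → D (or its reverse).

Minimum total distance: 64 miles.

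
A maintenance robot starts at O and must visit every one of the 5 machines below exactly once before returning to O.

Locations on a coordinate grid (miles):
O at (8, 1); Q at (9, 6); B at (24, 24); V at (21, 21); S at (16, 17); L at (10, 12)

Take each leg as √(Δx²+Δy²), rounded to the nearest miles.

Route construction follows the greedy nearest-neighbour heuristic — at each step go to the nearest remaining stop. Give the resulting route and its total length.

From O: distances to unvisited — Q=5, L=11, S=18, V=24, B=28. Nearest is Q (5).
From Q: distances to unvisited — L=6, S=13, V=19, B=23. Nearest is L (6).
From L: distances to unvisited — S=8, V=14, B=18. Nearest is S (8).
From S: distances to unvisited — V=6, B=11. Nearest is V (6).
From V: distances to unvisited — B=4. Nearest is B (4).
Return B→O: 28.
Total = 5 + 6 + 8 + 6 + 4 + 28 = 57.

57 miles along O → Q → L → S → V → B → O.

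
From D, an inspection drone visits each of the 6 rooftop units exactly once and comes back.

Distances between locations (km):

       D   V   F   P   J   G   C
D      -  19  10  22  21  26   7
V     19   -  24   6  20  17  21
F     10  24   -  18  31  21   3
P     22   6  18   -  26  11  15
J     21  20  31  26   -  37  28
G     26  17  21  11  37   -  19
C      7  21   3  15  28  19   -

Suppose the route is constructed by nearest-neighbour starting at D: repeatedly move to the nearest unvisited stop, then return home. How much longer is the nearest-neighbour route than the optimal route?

From D: C=7, F=10, V=19, J=21, P=22, G=26 → choose C (7).
From C: F=3, P=15, G=19, V=21, J=28 → choose F (3).
From F: P=18, G=21, V=24, J=31 → choose P (18).
From P: V=6, G=11, J=26 → choose V (6).
From V: G=17, J=20 → choose G (17).
From G: J=37 → choose J (37).
NN route D → C → F → P → V → G → J → D costs 109.
Optimal: D → J → V → P → G → F → C → D costs 89 (by enumerating all 360 distinct tours).
Excess = 109 − 89 = 20.

The nearest-neighbour route is 20 km longer than optimal.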